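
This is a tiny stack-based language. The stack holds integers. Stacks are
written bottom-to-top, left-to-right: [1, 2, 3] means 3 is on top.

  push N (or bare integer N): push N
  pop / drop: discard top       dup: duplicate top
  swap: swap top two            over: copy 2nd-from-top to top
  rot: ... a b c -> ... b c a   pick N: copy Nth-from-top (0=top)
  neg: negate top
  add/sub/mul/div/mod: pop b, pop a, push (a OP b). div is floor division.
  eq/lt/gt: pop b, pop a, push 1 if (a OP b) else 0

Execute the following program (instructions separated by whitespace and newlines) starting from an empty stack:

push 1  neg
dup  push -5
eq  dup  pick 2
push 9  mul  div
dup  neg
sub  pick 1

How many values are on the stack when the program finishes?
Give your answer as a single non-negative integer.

After 'push 1': stack = [1] (depth 1)
After 'neg': stack = [-1] (depth 1)
After 'dup': stack = [-1, -1] (depth 2)
After 'push -5': stack = [-1, -1, -5] (depth 3)
After 'eq': stack = [-1, 0] (depth 2)
After 'dup': stack = [-1, 0, 0] (depth 3)
After 'pick 2': stack = [-1, 0, 0, -1] (depth 4)
After 'push 9': stack = [-1, 0, 0, -1, 9] (depth 5)
After 'mul': stack = [-1, 0, 0, -9] (depth 4)
After 'div': stack = [-1, 0, 0] (depth 3)
After 'dup': stack = [-1, 0, 0, 0] (depth 4)
After 'neg': stack = [-1, 0, 0, 0] (depth 4)
After 'sub': stack = [-1, 0, 0] (depth 3)
After 'pick 1': stack = [-1, 0, 0, 0] (depth 4)

Answer: 4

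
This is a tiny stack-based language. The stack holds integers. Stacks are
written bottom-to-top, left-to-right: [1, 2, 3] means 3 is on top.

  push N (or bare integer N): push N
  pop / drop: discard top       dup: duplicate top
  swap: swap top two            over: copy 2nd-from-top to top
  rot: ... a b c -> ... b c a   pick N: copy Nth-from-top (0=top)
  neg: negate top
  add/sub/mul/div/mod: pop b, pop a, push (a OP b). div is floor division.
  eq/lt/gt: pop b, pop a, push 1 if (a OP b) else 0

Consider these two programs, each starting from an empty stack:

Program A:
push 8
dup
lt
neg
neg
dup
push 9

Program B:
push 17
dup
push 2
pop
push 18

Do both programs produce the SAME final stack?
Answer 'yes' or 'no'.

Answer: no

Derivation:
Program A trace:
  After 'push 8': [8]
  After 'dup': [8, 8]
  After 'lt': [0]
  After 'neg': [0]
  After 'neg': [0]
  After 'dup': [0, 0]
  After 'push 9': [0, 0, 9]
Program A final stack: [0, 0, 9]

Program B trace:
  After 'push 17': [17]
  After 'dup': [17, 17]
  After 'push 2': [17, 17, 2]
  After 'pop': [17, 17]
  After 'push 18': [17, 17, 18]
Program B final stack: [17, 17, 18]
Same: no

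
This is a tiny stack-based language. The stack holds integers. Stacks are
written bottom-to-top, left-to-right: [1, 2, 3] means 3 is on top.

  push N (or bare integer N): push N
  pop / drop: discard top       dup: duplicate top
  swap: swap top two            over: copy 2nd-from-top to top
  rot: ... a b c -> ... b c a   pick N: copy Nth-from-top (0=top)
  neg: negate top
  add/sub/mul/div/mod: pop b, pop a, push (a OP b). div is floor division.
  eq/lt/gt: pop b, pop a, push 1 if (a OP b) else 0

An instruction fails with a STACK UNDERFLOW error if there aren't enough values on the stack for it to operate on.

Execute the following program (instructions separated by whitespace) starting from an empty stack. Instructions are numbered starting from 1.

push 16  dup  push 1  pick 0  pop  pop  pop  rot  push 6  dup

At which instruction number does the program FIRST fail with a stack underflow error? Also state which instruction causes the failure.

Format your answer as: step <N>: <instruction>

Answer: step 8: rot

Derivation:
Step 1 ('push 16'): stack = [16], depth = 1
Step 2 ('dup'): stack = [16, 16], depth = 2
Step 3 ('push 1'): stack = [16, 16, 1], depth = 3
Step 4 ('pick 0'): stack = [16, 16, 1, 1], depth = 4
Step 5 ('pop'): stack = [16, 16, 1], depth = 3
Step 6 ('pop'): stack = [16, 16], depth = 2
Step 7 ('pop'): stack = [16], depth = 1
Step 8 ('rot'): needs 3 value(s) but depth is 1 — STACK UNDERFLOW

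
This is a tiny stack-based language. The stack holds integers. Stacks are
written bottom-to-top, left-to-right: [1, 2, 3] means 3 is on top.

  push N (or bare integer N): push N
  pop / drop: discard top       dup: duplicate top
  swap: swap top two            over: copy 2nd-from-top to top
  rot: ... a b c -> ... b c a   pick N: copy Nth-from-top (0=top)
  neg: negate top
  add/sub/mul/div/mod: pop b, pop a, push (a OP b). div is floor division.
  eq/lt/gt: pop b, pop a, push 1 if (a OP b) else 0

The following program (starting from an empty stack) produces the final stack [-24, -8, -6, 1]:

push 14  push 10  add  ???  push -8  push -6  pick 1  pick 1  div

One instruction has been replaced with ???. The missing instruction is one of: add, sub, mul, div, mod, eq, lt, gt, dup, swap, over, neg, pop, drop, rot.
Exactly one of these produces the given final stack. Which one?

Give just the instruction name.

Stack before ???: [24]
Stack after ???:  [-24]
The instruction that transforms [24] -> [-24] is: neg

Answer: neg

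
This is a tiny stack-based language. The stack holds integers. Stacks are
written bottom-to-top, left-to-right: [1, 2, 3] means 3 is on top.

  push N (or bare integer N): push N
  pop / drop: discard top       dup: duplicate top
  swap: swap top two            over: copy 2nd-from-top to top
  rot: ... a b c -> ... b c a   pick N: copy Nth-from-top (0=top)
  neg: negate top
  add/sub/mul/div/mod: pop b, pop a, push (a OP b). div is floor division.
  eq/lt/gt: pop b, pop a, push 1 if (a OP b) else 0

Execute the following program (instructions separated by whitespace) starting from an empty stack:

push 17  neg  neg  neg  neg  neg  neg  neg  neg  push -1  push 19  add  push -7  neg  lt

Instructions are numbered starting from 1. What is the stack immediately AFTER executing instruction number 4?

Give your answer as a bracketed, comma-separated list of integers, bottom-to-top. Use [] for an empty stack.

Answer: [-17]

Derivation:
Step 1 ('push 17'): [17]
Step 2 ('neg'): [-17]
Step 3 ('neg'): [17]
Step 4 ('neg'): [-17]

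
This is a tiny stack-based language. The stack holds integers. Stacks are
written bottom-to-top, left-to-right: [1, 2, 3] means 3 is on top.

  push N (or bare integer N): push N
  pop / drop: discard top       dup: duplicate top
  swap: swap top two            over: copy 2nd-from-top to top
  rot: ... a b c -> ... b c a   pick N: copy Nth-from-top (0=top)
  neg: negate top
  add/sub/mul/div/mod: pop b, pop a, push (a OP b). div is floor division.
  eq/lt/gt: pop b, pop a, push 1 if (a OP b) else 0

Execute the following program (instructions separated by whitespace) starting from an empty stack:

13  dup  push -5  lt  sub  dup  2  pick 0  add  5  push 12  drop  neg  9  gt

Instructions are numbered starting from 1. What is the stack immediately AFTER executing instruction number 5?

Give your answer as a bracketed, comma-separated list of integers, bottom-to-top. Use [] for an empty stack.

Step 1 ('13'): [13]
Step 2 ('dup'): [13, 13]
Step 3 ('push -5'): [13, 13, -5]
Step 4 ('lt'): [13, 0]
Step 5 ('sub'): [13]

Answer: [13]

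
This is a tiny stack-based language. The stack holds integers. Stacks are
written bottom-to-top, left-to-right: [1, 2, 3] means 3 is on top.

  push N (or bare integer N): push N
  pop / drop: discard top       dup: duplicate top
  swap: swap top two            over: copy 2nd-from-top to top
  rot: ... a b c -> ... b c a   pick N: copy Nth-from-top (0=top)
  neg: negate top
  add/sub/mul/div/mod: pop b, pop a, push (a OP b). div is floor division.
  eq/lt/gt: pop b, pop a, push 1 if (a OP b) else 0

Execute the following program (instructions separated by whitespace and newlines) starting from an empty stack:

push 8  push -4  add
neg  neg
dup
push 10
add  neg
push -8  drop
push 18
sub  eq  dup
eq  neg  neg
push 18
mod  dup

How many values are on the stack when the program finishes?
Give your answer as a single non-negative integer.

After 'push 8': stack = [8] (depth 1)
After 'push -4': stack = [8, -4] (depth 2)
After 'add': stack = [4] (depth 1)
After 'neg': stack = [-4] (depth 1)
After 'neg': stack = [4] (depth 1)
After 'dup': stack = [4, 4] (depth 2)
After 'push 10': stack = [4, 4, 10] (depth 3)
After 'add': stack = [4, 14] (depth 2)
After 'neg': stack = [4, -14] (depth 2)
After 'push -8': stack = [4, -14, -8] (depth 3)
  ...
After 'push 18': stack = [4, -14, 18] (depth 3)
After 'sub': stack = [4, -32] (depth 2)
After 'eq': stack = [0] (depth 1)
After 'dup': stack = [0, 0] (depth 2)
After 'eq': stack = [1] (depth 1)
After 'neg': stack = [-1] (depth 1)
After 'neg': stack = [1] (depth 1)
After 'push 18': stack = [1, 18] (depth 2)
After 'mod': stack = [1] (depth 1)
After 'dup': stack = [1, 1] (depth 2)

Answer: 2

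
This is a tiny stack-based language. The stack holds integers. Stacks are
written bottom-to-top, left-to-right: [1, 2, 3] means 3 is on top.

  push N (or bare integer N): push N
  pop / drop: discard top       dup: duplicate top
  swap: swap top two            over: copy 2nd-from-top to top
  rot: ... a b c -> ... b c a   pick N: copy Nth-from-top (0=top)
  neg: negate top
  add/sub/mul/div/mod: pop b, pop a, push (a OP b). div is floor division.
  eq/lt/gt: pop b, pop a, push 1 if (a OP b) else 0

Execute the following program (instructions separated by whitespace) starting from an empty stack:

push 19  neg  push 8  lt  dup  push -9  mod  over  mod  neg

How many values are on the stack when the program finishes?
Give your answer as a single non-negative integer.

Answer: 2

Derivation:
After 'push 19': stack = [19] (depth 1)
After 'neg': stack = [-19] (depth 1)
After 'push 8': stack = [-19, 8] (depth 2)
After 'lt': stack = [1] (depth 1)
After 'dup': stack = [1, 1] (depth 2)
After 'push -9': stack = [1, 1, -9] (depth 3)
After 'mod': stack = [1, -8] (depth 2)
After 'over': stack = [1, -8, 1] (depth 3)
After 'mod': stack = [1, 0] (depth 2)
After 'neg': stack = [1, 0] (depth 2)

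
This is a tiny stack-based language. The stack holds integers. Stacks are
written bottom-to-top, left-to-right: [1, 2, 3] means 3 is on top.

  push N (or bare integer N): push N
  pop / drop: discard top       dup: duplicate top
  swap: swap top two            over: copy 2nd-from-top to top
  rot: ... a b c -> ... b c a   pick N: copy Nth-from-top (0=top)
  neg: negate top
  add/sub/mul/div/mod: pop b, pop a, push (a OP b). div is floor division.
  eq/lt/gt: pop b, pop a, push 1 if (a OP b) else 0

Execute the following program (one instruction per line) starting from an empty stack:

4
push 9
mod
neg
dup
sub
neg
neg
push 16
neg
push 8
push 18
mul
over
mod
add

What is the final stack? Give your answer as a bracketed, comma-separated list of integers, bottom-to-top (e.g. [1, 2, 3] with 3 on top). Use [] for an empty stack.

Answer: [0, -16]

Derivation:
After 'push 4': [4]
After 'push 9': [4, 9]
After 'mod': [4]
After 'neg': [-4]
After 'dup': [-4, -4]
After 'sub': [0]
After 'neg': [0]
After 'neg': [0]
After 'push 16': [0, 16]
After 'neg': [0, -16]
After 'push 8': [0, -16, 8]
After 'push 18': [0, -16, 8, 18]
After 'mul': [0, -16, 144]
After 'over': [0, -16, 144, -16]
After 'mod': [0, -16, 0]
After 'add': [0, -16]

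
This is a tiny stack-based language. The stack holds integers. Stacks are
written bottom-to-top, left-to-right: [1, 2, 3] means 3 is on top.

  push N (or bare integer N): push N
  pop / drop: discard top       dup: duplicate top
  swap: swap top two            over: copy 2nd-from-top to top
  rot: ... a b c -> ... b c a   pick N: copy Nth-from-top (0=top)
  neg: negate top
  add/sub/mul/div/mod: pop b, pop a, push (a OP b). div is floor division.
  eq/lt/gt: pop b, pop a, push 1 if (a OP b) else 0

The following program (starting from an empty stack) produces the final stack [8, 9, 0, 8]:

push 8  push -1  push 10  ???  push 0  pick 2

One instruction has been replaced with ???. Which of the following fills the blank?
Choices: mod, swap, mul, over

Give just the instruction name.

Stack before ???: [8, -1, 10]
Stack after ???:  [8, 9]
Checking each choice:
  mod: MATCH
  swap: produces [8, 10, -1, 0, 10]
  mul: produces [8, -10, 0, 8]
  over: produces [8, -1, 10, -1, 0, 10]


Answer: mod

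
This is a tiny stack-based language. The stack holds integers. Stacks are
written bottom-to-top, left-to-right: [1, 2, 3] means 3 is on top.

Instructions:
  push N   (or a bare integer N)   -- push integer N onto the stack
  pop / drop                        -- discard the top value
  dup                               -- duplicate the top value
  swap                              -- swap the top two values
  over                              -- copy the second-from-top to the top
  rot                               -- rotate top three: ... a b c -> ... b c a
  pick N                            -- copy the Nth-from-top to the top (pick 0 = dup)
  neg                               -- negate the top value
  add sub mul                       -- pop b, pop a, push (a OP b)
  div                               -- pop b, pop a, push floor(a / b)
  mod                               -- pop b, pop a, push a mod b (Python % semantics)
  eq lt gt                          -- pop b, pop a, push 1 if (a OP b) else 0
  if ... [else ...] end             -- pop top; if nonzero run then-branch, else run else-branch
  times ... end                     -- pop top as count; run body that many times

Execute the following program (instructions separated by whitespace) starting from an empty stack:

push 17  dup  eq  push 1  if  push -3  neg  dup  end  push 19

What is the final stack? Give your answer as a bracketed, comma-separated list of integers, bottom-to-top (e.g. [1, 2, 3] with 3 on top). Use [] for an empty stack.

Answer: [1, 3, 3, 19]

Derivation:
After 'push 17': [17]
After 'dup': [17, 17]
After 'eq': [1]
After 'push 1': [1, 1]
After 'if': [1]
After 'push -3': [1, -3]
After 'neg': [1, 3]
After 'dup': [1, 3, 3]
After 'push 19': [1, 3, 3, 19]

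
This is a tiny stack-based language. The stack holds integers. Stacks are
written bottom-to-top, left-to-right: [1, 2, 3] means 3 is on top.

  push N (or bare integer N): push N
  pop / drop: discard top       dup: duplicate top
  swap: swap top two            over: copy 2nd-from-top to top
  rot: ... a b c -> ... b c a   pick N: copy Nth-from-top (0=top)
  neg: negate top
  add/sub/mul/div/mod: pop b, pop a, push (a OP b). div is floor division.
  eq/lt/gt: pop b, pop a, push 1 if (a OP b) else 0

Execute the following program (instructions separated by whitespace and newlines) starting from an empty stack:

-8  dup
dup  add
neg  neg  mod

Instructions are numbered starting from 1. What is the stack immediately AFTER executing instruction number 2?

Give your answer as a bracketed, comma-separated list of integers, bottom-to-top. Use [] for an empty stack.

Step 1 ('-8'): [-8]
Step 2 ('dup'): [-8, -8]

Answer: [-8, -8]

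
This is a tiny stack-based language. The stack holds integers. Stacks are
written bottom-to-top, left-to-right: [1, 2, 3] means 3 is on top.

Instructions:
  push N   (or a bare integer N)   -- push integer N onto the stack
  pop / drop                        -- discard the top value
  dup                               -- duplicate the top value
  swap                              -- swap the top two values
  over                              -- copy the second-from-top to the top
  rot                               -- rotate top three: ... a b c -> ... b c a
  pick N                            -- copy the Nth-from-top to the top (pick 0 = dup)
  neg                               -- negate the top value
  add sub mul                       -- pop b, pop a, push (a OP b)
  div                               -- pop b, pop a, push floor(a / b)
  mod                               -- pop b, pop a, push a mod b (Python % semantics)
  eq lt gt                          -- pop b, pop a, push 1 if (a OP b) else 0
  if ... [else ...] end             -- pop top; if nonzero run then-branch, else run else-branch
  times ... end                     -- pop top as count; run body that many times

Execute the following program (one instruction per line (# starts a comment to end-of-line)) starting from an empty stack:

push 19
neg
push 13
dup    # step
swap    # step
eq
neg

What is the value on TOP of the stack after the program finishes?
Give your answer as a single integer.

Answer: -1

Derivation:
After 'push 19': [19]
After 'neg': [-19]
After 'push 13': [-19, 13]
After 'dup': [-19, 13, 13]
After 'swap': [-19, 13, 13]
After 'eq': [-19, 1]
After 'neg': [-19, -1]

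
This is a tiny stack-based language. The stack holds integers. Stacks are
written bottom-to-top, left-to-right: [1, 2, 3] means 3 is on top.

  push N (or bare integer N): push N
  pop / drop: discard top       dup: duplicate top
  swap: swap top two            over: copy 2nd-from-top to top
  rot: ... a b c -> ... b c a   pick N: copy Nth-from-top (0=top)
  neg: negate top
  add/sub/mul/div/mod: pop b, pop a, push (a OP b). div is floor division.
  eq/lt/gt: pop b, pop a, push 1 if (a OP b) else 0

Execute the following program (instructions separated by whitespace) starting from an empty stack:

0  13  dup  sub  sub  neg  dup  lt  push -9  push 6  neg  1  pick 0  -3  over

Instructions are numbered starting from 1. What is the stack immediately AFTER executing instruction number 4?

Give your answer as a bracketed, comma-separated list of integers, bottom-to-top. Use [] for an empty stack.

Step 1 ('0'): [0]
Step 2 ('13'): [0, 13]
Step 3 ('dup'): [0, 13, 13]
Step 4 ('sub'): [0, 0]

Answer: [0, 0]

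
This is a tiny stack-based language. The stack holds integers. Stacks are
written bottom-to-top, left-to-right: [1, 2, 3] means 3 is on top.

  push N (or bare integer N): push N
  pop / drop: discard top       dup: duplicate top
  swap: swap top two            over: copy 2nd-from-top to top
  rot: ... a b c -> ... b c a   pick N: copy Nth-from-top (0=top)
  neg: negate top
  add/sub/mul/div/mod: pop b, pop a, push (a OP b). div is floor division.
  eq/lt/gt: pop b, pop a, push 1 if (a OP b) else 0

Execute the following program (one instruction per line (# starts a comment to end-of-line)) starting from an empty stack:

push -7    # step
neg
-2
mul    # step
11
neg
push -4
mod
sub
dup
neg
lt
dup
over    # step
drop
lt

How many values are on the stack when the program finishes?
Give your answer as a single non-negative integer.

Answer: 1

Derivation:
After 'push -7': stack = [-7] (depth 1)
After 'neg': stack = [7] (depth 1)
After 'push -2': stack = [7, -2] (depth 2)
After 'mul': stack = [-14] (depth 1)
After 'push 11': stack = [-14, 11] (depth 2)
After 'neg': stack = [-14, -11] (depth 2)
After 'push -4': stack = [-14, -11, -4] (depth 3)
After 'mod': stack = [-14, -3] (depth 2)
After 'sub': stack = [-11] (depth 1)
After 'dup': stack = [-11, -11] (depth 2)
After 'neg': stack = [-11, 11] (depth 2)
After 'lt': stack = [1] (depth 1)
After 'dup': stack = [1, 1] (depth 2)
After 'over': stack = [1, 1, 1] (depth 3)
After 'drop': stack = [1, 1] (depth 2)
After 'lt': stack = [0] (depth 1)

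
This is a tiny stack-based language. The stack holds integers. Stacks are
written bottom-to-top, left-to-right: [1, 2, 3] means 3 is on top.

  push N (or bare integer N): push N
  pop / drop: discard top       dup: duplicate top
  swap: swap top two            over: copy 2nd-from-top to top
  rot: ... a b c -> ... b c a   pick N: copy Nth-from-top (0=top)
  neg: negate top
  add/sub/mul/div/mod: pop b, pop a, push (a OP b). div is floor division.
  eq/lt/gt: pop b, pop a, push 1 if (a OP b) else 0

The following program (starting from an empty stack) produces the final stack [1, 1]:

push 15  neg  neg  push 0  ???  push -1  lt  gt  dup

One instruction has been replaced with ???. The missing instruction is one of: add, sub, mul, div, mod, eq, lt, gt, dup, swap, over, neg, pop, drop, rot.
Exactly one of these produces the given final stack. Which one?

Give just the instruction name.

Stack before ???: [15, 0]
Stack after ???:  [15, 0]
The instruction that transforms [15, 0] -> [15, 0] is: neg

Answer: neg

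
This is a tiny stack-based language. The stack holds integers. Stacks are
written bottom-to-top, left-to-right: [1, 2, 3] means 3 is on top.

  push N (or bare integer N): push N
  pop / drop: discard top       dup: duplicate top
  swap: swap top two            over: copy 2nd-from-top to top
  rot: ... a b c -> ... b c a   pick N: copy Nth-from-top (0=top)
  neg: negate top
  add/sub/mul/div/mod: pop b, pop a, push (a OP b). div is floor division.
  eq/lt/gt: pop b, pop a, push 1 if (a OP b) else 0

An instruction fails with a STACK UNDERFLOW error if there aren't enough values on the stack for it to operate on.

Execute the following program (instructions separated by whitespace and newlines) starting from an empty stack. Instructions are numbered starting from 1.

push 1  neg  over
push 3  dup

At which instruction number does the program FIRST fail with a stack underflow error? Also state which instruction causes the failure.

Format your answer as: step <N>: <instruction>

Answer: step 3: over

Derivation:
Step 1 ('push 1'): stack = [1], depth = 1
Step 2 ('neg'): stack = [-1], depth = 1
Step 3 ('over'): needs 2 value(s) but depth is 1 — STACK UNDERFLOW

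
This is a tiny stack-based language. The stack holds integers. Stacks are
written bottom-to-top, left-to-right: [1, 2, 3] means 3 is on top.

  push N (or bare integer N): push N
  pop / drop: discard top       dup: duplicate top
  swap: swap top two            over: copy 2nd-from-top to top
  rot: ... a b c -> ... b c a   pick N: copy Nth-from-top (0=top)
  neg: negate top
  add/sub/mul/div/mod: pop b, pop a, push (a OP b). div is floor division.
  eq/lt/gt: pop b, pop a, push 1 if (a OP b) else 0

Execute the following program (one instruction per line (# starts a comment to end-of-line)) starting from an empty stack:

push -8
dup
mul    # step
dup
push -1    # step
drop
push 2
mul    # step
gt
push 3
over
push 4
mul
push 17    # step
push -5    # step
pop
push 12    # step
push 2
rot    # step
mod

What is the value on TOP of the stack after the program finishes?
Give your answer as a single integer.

Answer: 2

Derivation:
After 'push -8': [-8]
After 'dup': [-8, -8]
After 'mul': [64]
After 'dup': [64, 64]
After 'push -1': [64, 64, -1]
After 'drop': [64, 64]
After 'push 2': [64, 64, 2]
After 'mul': [64, 128]
After 'gt': [0]
After 'push 3': [0, 3]
After 'over': [0, 3, 0]
After 'push 4': [0, 3, 0, 4]
After 'mul': [0, 3, 0]
After 'push 17': [0, 3, 0, 17]
After 'push -5': [0, 3, 0, 17, -5]
After 'pop': [0, 3, 0, 17]
After 'push 12': [0, 3, 0, 17, 12]
After 'push 2': [0, 3, 0, 17, 12, 2]
After 'rot': [0, 3, 0, 12, 2, 17]
After 'mod': [0, 3, 0, 12, 2]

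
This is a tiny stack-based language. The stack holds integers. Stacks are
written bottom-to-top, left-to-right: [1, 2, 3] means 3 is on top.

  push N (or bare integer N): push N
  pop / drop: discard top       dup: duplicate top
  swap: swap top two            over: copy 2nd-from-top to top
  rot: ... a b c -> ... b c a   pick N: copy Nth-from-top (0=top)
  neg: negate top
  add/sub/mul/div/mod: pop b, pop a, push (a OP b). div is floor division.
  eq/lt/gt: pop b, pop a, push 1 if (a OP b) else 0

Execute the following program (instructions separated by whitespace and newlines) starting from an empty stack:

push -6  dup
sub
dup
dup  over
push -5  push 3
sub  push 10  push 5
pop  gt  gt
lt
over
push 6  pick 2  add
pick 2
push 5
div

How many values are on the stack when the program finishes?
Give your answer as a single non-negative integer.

Answer: 6

Derivation:
After 'push -6': stack = [-6] (depth 1)
After 'dup': stack = [-6, -6] (depth 2)
After 'sub': stack = [0] (depth 1)
After 'dup': stack = [0, 0] (depth 2)
After 'dup': stack = [0, 0, 0] (depth 3)
After 'over': stack = [0, 0, 0, 0] (depth 4)
After 'push -5': stack = [0, 0, 0, 0, -5] (depth 5)
After 'push 3': stack = [0, 0, 0, 0, -5, 3] (depth 6)
After 'sub': stack = [0, 0, 0, 0, -8] (depth 5)
After 'push 10': stack = [0, 0, 0, 0, -8, 10] (depth 6)
  ...
After 'gt': stack = [0, 0, 0, 0, 0] (depth 5)
After 'gt': stack = [0, 0, 0, 0] (depth 4)
After 'lt': stack = [0, 0, 0] (depth 3)
After 'over': stack = [0, 0, 0, 0] (depth 4)
After 'push 6': stack = [0, 0, 0, 0, 6] (depth 5)
After 'pick 2': stack = [0, 0, 0, 0, 6, 0] (depth 6)
After 'add': stack = [0, 0, 0, 0, 6] (depth 5)
After 'pick 2': stack = [0, 0, 0, 0, 6, 0] (depth 6)
After 'push 5': stack = [0, 0, 0, 0, 6, 0, 5] (depth 7)
After 'div': stack = [0, 0, 0, 0, 6, 0] (depth 6)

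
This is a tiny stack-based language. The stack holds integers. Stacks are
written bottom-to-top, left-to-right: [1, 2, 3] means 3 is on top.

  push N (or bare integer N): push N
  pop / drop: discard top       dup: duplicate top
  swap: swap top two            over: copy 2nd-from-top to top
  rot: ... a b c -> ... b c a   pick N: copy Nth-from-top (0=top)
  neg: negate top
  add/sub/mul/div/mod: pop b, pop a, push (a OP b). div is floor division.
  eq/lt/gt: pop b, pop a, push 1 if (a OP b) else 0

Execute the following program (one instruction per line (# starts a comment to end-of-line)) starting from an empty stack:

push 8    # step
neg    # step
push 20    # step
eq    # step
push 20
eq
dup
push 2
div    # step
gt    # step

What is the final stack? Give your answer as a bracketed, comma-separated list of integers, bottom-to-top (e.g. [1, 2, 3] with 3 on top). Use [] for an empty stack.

Answer: [0]

Derivation:
After 'push 8': [8]
After 'neg': [-8]
After 'push 20': [-8, 20]
After 'eq': [0]
After 'push 20': [0, 20]
After 'eq': [0]
After 'dup': [0, 0]
After 'push 2': [0, 0, 2]
After 'div': [0, 0]
After 'gt': [0]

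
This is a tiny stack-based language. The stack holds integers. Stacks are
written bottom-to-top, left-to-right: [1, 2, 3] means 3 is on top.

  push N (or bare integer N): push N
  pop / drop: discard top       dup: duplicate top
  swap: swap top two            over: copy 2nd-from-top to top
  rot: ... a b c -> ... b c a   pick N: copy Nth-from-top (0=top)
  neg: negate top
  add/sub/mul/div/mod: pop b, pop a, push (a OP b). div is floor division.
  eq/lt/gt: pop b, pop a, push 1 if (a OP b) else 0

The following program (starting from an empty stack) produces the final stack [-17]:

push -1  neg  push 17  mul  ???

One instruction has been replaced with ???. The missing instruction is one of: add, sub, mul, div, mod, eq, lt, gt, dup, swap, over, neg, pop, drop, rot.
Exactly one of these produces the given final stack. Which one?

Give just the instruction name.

Stack before ???: [17]
Stack after ???:  [-17]
The instruction that transforms [17] -> [-17] is: neg

Answer: neg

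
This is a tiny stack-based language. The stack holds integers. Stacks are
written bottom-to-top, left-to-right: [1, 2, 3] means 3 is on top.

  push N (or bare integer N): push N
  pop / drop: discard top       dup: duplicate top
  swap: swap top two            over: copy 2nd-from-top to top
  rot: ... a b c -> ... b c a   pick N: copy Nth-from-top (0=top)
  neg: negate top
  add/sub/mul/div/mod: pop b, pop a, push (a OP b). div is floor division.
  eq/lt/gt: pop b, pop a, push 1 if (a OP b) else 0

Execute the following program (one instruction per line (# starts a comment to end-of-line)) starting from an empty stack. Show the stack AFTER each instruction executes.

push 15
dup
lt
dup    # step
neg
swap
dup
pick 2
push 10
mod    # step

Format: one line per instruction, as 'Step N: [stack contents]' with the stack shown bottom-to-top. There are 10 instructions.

Step 1: [15]
Step 2: [15, 15]
Step 3: [0]
Step 4: [0, 0]
Step 5: [0, 0]
Step 6: [0, 0]
Step 7: [0, 0, 0]
Step 8: [0, 0, 0, 0]
Step 9: [0, 0, 0, 0, 10]
Step 10: [0, 0, 0, 0]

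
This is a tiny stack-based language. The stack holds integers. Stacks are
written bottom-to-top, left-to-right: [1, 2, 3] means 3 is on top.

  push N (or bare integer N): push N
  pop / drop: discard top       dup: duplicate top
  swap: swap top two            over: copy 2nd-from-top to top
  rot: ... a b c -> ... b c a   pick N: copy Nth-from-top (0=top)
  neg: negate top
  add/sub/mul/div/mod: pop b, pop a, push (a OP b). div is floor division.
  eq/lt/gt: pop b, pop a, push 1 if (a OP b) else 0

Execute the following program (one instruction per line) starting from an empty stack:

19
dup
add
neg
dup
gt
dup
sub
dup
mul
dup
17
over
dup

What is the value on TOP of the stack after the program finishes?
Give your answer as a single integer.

Answer: 0

Derivation:
After 'push 19': [19]
After 'dup': [19, 19]
After 'add': [38]
After 'neg': [-38]
After 'dup': [-38, -38]
After 'gt': [0]
After 'dup': [0, 0]
After 'sub': [0]
After 'dup': [0, 0]
After 'mul': [0]
After 'dup': [0, 0]
After 'push 17': [0, 0, 17]
After 'over': [0, 0, 17, 0]
After 'dup': [0, 0, 17, 0, 0]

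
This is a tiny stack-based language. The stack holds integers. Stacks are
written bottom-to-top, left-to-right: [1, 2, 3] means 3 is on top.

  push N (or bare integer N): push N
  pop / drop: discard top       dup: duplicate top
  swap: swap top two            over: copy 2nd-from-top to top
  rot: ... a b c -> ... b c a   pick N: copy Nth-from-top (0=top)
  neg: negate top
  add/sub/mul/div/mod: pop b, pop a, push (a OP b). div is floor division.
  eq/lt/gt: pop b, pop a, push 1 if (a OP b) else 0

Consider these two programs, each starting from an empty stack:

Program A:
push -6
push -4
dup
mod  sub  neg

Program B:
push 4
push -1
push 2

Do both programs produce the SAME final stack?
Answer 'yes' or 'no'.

Program A trace:
  After 'push -6': [-6]
  After 'push -4': [-6, -4]
  After 'dup': [-6, -4, -4]
  After 'mod': [-6, 0]
  After 'sub': [-6]
  After 'neg': [6]
Program A final stack: [6]

Program B trace:
  After 'push 4': [4]
  After 'push -1': [4, -1]
  After 'push 2': [4, -1, 2]
Program B final stack: [4, -1, 2]
Same: no

Answer: no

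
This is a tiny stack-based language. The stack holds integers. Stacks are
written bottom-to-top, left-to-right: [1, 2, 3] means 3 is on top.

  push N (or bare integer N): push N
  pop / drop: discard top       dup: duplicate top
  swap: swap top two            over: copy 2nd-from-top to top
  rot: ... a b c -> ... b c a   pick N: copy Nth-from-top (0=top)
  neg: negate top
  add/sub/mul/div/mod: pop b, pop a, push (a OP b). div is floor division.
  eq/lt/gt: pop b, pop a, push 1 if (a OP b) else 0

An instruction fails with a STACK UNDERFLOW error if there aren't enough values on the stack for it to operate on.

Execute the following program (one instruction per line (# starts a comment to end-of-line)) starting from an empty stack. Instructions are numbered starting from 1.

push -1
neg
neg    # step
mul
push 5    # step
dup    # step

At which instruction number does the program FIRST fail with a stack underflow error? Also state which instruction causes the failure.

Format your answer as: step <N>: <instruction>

Answer: step 4: mul

Derivation:
Step 1 ('push -1'): stack = [-1], depth = 1
Step 2 ('neg'): stack = [1], depth = 1
Step 3 ('neg'): stack = [-1], depth = 1
Step 4 ('mul'): needs 2 value(s) but depth is 1 — STACK UNDERFLOW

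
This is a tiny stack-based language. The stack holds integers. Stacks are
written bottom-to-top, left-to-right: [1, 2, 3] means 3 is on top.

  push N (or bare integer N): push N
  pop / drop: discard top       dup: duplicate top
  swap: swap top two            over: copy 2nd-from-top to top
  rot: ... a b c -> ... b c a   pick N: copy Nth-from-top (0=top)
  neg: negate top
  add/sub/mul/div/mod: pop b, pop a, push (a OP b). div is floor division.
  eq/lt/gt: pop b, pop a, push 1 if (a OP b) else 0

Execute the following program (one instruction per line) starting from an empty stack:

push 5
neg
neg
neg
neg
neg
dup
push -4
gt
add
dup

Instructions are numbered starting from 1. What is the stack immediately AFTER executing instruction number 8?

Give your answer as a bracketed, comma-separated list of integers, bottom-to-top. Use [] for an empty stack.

Step 1 ('push 5'): [5]
Step 2 ('neg'): [-5]
Step 3 ('neg'): [5]
Step 4 ('neg'): [-5]
Step 5 ('neg'): [5]
Step 6 ('neg'): [-5]
Step 7 ('dup'): [-5, -5]
Step 8 ('push -4'): [-5, -5, -4]

Answer: [-5, -5, -4]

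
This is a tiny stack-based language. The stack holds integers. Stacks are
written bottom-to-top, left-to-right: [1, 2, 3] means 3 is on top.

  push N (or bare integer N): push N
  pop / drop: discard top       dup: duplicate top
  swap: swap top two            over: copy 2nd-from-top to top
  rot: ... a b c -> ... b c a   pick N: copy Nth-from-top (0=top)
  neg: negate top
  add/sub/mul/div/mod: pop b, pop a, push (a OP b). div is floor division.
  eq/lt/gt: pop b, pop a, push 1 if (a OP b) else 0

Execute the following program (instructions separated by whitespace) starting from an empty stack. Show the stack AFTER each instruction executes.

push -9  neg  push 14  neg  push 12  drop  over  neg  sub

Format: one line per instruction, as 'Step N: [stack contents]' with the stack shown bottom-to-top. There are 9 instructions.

Step 1: [-9]
Step 2: [9]
Step 3: [9, 14]
Step 4: [9, -14]
Step 5: [9, -14, 12]
Step 6: [9, -14]
Step 7: [9, -14, 9]
Step 8: [9, -14, -9]
Step 9: [9, -5]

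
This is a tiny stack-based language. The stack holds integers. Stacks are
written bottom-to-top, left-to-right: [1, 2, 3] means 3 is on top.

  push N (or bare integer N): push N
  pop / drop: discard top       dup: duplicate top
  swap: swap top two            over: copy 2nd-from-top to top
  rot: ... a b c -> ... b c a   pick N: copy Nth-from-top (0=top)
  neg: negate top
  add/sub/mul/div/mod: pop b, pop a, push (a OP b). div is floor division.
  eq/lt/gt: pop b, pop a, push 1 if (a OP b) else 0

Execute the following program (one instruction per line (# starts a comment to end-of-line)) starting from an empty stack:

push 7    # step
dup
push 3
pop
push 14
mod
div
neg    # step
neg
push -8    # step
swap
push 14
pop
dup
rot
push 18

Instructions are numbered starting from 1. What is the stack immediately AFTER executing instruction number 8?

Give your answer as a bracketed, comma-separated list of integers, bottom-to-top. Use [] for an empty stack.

Step 1 ('push 7'): [7]
Step 2 ('dup'): [7, 7]
Step 3 ('push 3'): [7, 7, 3]
Step 4 ('pop'): [7, 7]
Step 5 ('push 14'): [7, 7, 14]
Step 6 ('mod'): [7, 7]
Step 7 ('div'): [1]
Step 8 ('neg'): [-1]

Answer: [-1]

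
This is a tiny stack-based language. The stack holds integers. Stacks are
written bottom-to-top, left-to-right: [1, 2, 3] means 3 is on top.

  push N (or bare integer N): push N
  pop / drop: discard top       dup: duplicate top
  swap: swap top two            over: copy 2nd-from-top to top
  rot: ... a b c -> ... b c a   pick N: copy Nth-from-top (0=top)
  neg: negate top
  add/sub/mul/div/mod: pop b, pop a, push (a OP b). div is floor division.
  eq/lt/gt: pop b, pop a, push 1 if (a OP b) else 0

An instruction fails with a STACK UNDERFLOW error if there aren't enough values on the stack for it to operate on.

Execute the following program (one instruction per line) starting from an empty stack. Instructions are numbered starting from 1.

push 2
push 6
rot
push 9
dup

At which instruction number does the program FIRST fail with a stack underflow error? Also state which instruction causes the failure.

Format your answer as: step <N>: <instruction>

Answer: step 3: rot

Derivation:
Step 1 ('push 2'): stack = [2], depth = 1
Step 2 ('push 6'): stack = [2, 6], depth = 2
Step 3 ('rot'): needs 3 value(s) but depth is 2 — STACK UNDERFLOW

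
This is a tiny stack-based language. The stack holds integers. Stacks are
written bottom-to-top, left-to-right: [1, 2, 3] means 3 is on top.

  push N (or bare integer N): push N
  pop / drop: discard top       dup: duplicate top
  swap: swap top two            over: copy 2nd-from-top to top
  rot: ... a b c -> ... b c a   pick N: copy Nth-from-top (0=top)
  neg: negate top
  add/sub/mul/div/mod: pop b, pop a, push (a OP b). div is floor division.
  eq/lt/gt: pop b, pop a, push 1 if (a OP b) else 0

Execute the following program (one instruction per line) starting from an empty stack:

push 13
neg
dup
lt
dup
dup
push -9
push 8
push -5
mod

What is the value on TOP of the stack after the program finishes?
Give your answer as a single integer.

After 'push 13': [13]
After 'neg': [-13]
After 'dup': [-13, -13]
After 'lt': [0]
After 'dup': [0, 0]
After 'dup': [0, 0, 0]
After 'push -9': [0, 0, 0, -9]
After 'push 8': [0, 0, 0, -9, 8]
After 'push -5': [0, 0, 0, -9, 8, -5]
After 'mod': [0, 0, 0, -9, -2]

Answer: -2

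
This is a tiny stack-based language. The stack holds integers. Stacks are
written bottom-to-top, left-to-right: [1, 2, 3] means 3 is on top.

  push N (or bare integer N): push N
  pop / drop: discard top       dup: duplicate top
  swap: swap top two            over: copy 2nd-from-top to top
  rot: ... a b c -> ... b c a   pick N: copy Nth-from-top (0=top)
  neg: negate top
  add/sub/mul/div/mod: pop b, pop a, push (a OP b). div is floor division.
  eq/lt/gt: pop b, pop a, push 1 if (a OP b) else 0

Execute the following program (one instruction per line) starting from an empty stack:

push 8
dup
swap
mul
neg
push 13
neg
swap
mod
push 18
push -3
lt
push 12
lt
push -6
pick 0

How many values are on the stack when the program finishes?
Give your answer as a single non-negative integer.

Answer: 4

Derivation:
After 'push 8': stack = [8] (depth 1)
After 'dup': stack = [8, 8] (depth 2)
After 'swap': stack = [8, 8] (depth 2)
After 'mul': stack = [64] (depth 1)
After 'neg': stack = [-64] (depth 1)
After 'push 13': stack = [-64, 13] (depth 2)
After 'neg': stack = [-64, -13] (depth 2)
After 'swap': stack = [-13, -64] (depth 2)
After 'mod': stack = [-13] (depth 1)
After 'push 18': stack = [-13, 18] (depth 2)
After 'push -3': stack = [-13, 18, -3] (depth 3)
After 'lt': stack = [-13, 0] (depth 2)
After 'push 12': stack = [-13, 0, 12] (depth 3)
After 'lt': stack = [-13, 1] (depth 2)
After 'push -6': stack = [-13, 1, -6] (depth 3)
After 'pick 0': stack = [-13, 1, -6, -6] (depth 4)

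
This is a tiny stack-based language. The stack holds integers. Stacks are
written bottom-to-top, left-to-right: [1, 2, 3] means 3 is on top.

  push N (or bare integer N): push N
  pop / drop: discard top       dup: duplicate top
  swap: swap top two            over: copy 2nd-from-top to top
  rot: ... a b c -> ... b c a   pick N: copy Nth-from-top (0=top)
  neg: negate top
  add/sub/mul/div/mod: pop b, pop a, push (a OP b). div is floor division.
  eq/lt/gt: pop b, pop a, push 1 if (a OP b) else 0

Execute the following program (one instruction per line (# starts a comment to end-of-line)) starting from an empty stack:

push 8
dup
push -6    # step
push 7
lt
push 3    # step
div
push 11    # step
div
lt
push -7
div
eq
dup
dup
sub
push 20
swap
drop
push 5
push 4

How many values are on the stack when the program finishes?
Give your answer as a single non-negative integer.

Answer: 4

Derivation:
After 'push 8': stack = [8] (depth 1)
After 'dup': stack = [8, 8] (depth 2)
After 'push -6': stack = [8, 8, -6] (depth 3)
After 'push 7': stack = [8, 8, -6, 7] (depth 4)
After 'lt': stack = [8, 8, 1] (depth 3)
After 'push 3': stack = [8, 8, 1, 3] (depth 4)
After 'div': stack = [8, 8, 0] (depth 3)
After 'push 11': stack = [8, 8, 0, 11] (depth 4)
After 'div': stack = [8, 8, 0] (depth 3)
After 'lt': stack = [8, 0] (depth 2)
  ...
After 'div': stack = [8, 0] (depth 2)
After 'eq': stack = [0] (depth 1)
After 'dup': stack = [0, 0] (depth 2)
After 'dup': stack = [0, 0, 0] (depth 3)
After 'sub': stack = [0, 0] (depth 2)
After 'push 20': stack = [0, 0, 20] (depth 3)
After 'swap': stack = [0, 20, 0] (depth 3)
After 'drop': stack = [0, 20] (depth 2)
After 'push 5': stack = [0, 20, 5] (depth 3)
After 'push 4': stack = [0, 20, 5, 4] (depth 4)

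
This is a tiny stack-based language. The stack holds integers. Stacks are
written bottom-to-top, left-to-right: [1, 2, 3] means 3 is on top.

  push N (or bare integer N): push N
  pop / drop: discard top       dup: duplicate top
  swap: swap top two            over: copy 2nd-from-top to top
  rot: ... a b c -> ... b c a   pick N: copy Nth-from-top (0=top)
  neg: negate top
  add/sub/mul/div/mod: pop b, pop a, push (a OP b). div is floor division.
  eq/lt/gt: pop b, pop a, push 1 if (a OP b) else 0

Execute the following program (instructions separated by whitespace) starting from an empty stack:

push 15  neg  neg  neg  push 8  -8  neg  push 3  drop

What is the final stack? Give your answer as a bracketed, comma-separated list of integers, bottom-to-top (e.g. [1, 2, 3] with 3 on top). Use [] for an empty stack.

Answer: [-15, 8, 8]

Derivation:
After 'push 15': [15]
After 'neg': [-15]
After 'neg': [15]
After 'neg': [-15]
After 'push 8': [-15, 8]
After 'push -8': [-15, 8, -8]
After 'neg': [-15, 8, 8]
After 'push 3': [-15, 8, 8, 3]
After 'drop': [-15, 8, 8]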